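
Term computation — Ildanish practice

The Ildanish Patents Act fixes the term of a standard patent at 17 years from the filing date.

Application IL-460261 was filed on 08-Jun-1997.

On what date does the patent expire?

2014-06-08

Filing date + 17 years → 8 June 2014.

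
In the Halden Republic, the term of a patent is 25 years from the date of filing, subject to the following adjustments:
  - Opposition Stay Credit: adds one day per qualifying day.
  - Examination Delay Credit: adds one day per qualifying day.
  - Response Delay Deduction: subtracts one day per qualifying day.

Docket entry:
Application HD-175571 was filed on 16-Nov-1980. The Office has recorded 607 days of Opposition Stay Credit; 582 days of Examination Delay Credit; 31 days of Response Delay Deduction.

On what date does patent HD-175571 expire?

January 17, 2009

Base term: filing date + 25 years → 16 November 2005.
Opposition Stay Credit: +607 days → 16 July 2007.
Examination Delay Credit: +582 days → 17 February 2009.
Response Delay Deduction: −31 days → 17 January 2009.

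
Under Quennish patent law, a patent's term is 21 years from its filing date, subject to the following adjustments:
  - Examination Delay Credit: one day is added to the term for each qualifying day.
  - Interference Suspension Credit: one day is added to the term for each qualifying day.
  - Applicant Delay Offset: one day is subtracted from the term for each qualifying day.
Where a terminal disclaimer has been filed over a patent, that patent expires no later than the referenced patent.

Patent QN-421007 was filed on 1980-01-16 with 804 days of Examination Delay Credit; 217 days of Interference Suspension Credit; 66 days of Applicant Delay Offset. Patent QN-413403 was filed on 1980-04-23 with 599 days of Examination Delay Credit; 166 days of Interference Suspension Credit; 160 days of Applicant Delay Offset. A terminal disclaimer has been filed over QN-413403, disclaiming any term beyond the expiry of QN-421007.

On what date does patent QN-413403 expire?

Natural term of QN-413403:
  Base: filing + 21 years → 23 April 2001.
  Examination Delay Credit: +599 days → 13 December 2002.
  Interference Suspension Credit: +166 days → 28 May 2003.
  Applicant Delay Offset: −160 days → 19 December 2002.
Expiry of referenced patent QN-421007:
  Base: filing + 21 years → 16 January 2001.
  Examination Delay Credit: +804 days → 31 March 2003.
  Interference Suspension Credit: +217 days → 3 November 2003.
  Applicant Delay Offset: −66 days → 29 August 2003.
Terminal disclaimer: QN-413403 expires on the earlier of 19 December 2002 and 29 August 2003.

December 19, 2002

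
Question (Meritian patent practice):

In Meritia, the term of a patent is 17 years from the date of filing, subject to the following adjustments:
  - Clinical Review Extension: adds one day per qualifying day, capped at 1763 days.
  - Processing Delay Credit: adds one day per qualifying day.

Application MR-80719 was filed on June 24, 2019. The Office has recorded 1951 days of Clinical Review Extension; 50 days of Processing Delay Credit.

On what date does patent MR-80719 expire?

Base term: filing date + 17 years → 24 June 2036.
Clinical Review Extension: 1951 days claimed exceeds the 1763-day cap, so +1763 days → 22 April 2041.
Processing Delay Credit: +50 days → 11 June 2041.

June 11, 2041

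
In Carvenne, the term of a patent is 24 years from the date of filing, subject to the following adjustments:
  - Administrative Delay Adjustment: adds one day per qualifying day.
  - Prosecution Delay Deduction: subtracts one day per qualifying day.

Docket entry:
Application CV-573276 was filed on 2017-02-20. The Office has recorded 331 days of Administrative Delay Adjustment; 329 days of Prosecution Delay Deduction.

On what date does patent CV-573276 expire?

Base term: filing date + 24 years → 20 February 2041.
Administrative Delay Adjustment: +331 days → 17 January 2042.
Prosecution Delay Deduction: −329 days → 22 February 2041.

2041-02-22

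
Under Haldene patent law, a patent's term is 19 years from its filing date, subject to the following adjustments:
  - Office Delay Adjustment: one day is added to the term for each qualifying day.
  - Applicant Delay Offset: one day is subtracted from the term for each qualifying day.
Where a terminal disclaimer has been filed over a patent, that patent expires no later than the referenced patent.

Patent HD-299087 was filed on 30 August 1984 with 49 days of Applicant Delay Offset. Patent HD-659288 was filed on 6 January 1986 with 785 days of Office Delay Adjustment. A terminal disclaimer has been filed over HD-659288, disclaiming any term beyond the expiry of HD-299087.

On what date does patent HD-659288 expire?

Natural term of HD-659288:
  Base: filing + 19 years → 6 January 2005.
  Office Delay Adjustment: +785 days → 2 March 2007.
Expiry of referenced patent HD-299087:
  Base: filing + 19 years → 30 August 2003.
  Applicant Delay Offset: −49 days → 12 July 2003.
Terminal disclaimer: HD-659288 expires on the earlier of 2 March 2007 and 12 July 2003.

July 12, 2003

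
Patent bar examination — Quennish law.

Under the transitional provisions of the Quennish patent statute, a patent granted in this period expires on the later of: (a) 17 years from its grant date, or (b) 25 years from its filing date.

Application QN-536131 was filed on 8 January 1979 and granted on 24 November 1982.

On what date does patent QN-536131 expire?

January 8, 2004

(a) grant + 17 years → 24 November 1999.
(b) filing + 25 years → 8 January 2004.
Later of the two: 8 January 2004.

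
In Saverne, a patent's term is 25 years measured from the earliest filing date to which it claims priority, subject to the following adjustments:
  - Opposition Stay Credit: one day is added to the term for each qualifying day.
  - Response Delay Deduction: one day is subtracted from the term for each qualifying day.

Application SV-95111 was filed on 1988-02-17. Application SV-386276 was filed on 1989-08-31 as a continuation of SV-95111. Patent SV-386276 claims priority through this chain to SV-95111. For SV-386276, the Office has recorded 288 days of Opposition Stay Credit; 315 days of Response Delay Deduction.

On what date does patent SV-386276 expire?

Earliest priority filing: 17 February 1988.
Base term: 17 February 1988 + 25 years → 17 February 2013.
Opposition Stay Credit: +288 days → 2 December 2013.
Response Delay Deduction: −315 days → 21 January 2013.

January 21, 2013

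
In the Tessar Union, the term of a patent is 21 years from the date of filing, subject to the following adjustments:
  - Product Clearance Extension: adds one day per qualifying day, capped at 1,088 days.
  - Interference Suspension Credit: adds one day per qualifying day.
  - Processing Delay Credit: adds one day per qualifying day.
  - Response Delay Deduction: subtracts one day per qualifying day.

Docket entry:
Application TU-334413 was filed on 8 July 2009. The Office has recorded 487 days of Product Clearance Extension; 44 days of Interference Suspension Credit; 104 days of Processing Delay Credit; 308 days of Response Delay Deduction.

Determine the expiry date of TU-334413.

May 31, 2031

Base term: filing date + 21 years → 8 July 2030.
Product Clearance Extension: 487 days (within the 1088-day cap) → +487 days → 7 November 2031.
Interference Suspension Credit: +44 days → 21 December 2031.
Processing Delay Credit: +104 days → 3 April 2032.
Response Delay Deduction: −308 days → 31 May 2031.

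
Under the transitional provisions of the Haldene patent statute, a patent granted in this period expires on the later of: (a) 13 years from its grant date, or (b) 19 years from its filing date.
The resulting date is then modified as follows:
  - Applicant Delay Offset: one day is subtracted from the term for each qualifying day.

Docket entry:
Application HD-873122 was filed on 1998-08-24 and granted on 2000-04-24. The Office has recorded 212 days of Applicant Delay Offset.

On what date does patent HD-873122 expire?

(a) grant + 13 years → 24 April 2013.
(b) filing + 19 years → 24 August 2017.
Later of the two: 24 August 2017.
Applicant Delay Offset: −212 days → 24 January 2017.

2017-01-24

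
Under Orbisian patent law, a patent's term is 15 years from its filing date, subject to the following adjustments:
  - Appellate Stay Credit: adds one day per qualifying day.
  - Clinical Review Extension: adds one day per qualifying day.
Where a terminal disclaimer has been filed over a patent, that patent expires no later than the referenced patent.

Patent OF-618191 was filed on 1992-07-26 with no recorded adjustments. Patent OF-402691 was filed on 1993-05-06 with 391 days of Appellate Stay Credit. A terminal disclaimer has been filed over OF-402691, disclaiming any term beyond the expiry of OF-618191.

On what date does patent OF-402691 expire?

2007-07-26

Natural term of OF-402691:
  Base: filing + 15 years → 6 May 2008.
  Appellate Stay Credit: +391 days → 1 June 2009.
Expiry of referenced patent OF-618191:
  Base: filing + 15 years → 26 July 2007.
Terminal disclaimer: OF-402691 expires on the earlier of 1 June 2009 and 26 July 2007.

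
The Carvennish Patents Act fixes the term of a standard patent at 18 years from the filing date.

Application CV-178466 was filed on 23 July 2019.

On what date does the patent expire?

2037-07-23

Filing date + 18 years → 23 July 2037.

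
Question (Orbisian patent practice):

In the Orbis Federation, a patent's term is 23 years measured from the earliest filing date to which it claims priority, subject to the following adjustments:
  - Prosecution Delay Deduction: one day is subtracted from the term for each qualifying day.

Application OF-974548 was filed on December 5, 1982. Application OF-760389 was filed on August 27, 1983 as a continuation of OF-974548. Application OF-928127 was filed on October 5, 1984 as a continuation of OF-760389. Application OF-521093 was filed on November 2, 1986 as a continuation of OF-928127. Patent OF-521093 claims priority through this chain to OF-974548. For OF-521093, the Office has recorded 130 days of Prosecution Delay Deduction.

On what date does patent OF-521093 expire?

July 28, 2005

Earliest priority filing: 5 December 1982.
Base term: 5 December 1982 + 23 years → 5 December 2005.
Prosecution Delay Deduction: −130 days → 28 July 2005.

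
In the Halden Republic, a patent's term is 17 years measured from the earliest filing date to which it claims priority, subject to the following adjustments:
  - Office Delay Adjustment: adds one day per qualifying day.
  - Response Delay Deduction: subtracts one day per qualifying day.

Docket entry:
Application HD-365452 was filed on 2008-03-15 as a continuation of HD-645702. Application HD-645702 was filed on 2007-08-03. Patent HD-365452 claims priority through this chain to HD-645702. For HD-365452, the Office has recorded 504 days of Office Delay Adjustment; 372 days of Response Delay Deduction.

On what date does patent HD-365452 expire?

Earliest priority filing: 3 August 2007.
Base term: 3 August 2007 + 17 years → 3 August 2024.
Office Delay Adjustment: +504 days → 20 December 2025.
Response Delay Deduction: −372 days → 13 December 2024.

2024-12-13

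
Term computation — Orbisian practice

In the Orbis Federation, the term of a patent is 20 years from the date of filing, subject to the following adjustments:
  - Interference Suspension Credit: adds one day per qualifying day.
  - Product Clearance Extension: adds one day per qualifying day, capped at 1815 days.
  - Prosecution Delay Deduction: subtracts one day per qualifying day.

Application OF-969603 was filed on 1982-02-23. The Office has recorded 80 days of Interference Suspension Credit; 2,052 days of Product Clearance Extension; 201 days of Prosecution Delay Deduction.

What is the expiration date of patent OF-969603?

2006-10-14

Base term: filing date + 20 years → 23 February 2002.
Interference Suspension Credit: +80 days → 14 May 2002.
Product Clearance Extension: 2052 days claimed exceeds the 1815-day cap, so +1815 days → 3 May 2007.
Prosecution Delay Deduction: −201 days → 14 October 2006.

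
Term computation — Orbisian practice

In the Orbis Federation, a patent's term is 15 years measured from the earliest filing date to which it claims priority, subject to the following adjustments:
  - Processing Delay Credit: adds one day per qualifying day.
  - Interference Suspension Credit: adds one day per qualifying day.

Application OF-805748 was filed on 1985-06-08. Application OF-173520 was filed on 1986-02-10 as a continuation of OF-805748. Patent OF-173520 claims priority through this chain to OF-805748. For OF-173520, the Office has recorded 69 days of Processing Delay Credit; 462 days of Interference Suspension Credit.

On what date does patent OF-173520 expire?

2001-11-21

Earliest priority filing: 8 June 1985.
Base term: 8 June 1985 + 15 years → 8 June 2000.
Processing Delay Credit: +69 days → 16 August 2000.
Interference Suspension Credit: +462 days → 21 November 2001.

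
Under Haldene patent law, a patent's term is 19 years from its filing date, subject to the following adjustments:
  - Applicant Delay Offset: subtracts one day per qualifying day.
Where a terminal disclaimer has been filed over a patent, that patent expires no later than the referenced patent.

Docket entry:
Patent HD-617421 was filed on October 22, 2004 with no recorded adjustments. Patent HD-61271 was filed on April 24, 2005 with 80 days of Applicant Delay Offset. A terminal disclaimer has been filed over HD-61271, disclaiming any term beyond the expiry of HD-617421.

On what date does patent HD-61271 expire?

October 22, 2023

Natural term of HD-61271:
  Base: filing + 19 years → 24 April 2024.
  Applicant Delay Offset: −80 days → 4 February 2024.
Expiry of referenced patent HD-617421:
  Base: filing + 19 years → 22 October 2023.
Terminal disclaimer: HD-61271 expires on the earlier of 4 February 2024 and 22 October 2023.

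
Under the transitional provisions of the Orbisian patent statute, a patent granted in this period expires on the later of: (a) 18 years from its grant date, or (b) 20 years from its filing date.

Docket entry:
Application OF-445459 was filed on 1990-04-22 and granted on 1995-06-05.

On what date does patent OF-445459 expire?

June 5, 2013

(a) grant + 18 years → 5 June 2013.
(b) filing + 20 years → 22 April 2010.
Later of the two: 5 June 2013.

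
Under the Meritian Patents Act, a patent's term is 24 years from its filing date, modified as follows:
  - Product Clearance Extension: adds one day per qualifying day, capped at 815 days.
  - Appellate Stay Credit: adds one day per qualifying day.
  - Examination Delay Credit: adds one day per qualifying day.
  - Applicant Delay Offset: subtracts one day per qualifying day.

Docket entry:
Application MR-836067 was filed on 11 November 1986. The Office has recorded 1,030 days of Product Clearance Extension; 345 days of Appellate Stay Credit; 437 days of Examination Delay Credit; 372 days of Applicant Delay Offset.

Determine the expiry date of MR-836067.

Base term: filing date + 24 years → 11 November 2010.
Product Clearance Extension: 1030 days claimed exceeds the 815-day cap, so +815 days → 3 February 2013.
Appellate Stay Credit: +345 days → 14 January 2014.
Examination Delay Credit: +437 days → 27 March 2015.
Applicant Delay Offset: −372 days → 20 March 2014.

2014-03-20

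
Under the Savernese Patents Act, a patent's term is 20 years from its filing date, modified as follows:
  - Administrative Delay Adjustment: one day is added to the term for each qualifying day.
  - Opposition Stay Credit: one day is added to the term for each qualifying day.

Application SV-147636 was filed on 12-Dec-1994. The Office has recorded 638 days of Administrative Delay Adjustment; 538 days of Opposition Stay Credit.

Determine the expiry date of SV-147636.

March 2, 2018

Base term: filing date + 20 years → 12 December 2014.
Administrative Delay Adjustment: +638 days → 10 September 2016.
Opposition Stay Credit: +538 days → 2 March 2018.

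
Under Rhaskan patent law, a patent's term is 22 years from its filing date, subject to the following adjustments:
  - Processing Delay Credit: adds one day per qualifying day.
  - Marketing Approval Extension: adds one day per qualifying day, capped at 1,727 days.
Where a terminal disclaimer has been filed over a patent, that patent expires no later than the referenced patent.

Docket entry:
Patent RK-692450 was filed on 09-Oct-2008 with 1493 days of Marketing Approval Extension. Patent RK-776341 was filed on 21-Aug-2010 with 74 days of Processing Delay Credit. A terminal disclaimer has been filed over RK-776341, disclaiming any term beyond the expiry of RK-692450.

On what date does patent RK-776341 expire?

2032-11-03

Natural term of RK-776341:
  Base: filing + 22 years → 21 August 2032.
  Processing Delay Credit: +74 days → 3 November 2032.
Expiry of referenced patent RK-692450:
  Base: filing + 22 years → 9 October 2030.
  Marketing Approval Extension: 1493 days (within the 1727-day cap) → +1493 days → 10 November 2034.
Terminal disclaimer: RK-776341 expires on the earlier of 3 November 2032 and 10 November 2034.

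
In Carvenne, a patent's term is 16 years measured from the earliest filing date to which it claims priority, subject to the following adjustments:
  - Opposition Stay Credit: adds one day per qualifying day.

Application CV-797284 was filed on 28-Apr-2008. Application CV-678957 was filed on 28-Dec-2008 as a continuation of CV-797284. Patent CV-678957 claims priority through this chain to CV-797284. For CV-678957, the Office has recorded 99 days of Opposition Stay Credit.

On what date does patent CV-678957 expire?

Earliest priority filing: 28 April 2008.
Base term: 28 April 2008 + 16 years → 28 April 2024.
Opposition Stay Credit: +99 days → 5 August 2024.

2024-08-05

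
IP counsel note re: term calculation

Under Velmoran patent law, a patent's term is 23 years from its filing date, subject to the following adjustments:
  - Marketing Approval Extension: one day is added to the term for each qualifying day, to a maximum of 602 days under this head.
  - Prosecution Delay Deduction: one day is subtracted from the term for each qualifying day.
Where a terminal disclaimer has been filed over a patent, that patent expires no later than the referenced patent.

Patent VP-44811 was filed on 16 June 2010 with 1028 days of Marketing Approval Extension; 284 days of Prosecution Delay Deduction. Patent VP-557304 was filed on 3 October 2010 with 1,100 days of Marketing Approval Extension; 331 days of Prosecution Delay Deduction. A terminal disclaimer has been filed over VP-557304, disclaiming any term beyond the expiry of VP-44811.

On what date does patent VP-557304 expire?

2034-04-30

Natural term of VP-557304:
  Base: filing + 23 years → 3 October 2033.
  Marketing Approval Extension: 1100 days claimed exceeds the 602-day cap, so +602 days → 28 May 2035.
  Prosecution Delay Deduction: −331 days → 1 July 2034.
Expiry of referenced patent VP-44811:
  Base: filing + 23 years → 16 June 2033.
  Marketing Approval Extension: 1028 days claimed exceeds the 602-day cap, so +602 days → 8 February 2035.
  Prosecution Delay Deduction: −284 days → 30 April 2034.
Terminal disclaimer: VP-557304 expires on the earlier of 1 July 2034 and 30 April 2034.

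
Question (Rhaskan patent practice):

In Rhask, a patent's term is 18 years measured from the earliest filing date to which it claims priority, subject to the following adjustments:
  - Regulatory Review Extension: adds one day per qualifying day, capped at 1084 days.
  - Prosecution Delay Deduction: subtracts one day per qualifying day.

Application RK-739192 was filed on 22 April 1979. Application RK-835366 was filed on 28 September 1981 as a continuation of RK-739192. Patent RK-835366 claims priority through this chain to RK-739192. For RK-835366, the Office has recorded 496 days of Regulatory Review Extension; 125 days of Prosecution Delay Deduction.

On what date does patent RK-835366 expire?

Earliest priority filing: 22 April 1979.
Base term: 22 April 1979 + 18 years → 22 April 1997.
Regulatory Review Extension: 496 days (within the 1084-day cap) → +496 days → 31 August 1998.
Prosecution Delay Deduction: −125 days → 28 April 1998.

April 28, 1998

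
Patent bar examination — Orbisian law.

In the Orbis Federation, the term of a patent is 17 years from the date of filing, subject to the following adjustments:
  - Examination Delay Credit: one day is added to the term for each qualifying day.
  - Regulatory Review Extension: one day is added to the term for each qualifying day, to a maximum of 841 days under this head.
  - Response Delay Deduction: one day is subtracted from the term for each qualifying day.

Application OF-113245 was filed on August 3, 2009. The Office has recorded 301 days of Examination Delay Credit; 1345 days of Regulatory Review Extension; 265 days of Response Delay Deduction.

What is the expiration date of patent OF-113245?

December 27, 2028

Base term: filing date + 17 years → 3 August 2026.
Examination Delay Credit: +301 days → 31 May 2027.
Regulatory Review Extension: 1345 days claimed exceeds the 841-day cap, so +841 days → 18 September 2029.
Response Delay Deduction: −265 days → 27 December 2028.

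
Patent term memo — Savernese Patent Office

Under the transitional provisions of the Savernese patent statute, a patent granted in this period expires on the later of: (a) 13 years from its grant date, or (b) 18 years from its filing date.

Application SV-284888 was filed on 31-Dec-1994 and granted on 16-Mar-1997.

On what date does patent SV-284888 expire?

December 31, 2012

(a) grant + 13 years → 16 March 2010.
(b) filing + 18 years → 31 December 2012.
Later of the two: 31 December 2012.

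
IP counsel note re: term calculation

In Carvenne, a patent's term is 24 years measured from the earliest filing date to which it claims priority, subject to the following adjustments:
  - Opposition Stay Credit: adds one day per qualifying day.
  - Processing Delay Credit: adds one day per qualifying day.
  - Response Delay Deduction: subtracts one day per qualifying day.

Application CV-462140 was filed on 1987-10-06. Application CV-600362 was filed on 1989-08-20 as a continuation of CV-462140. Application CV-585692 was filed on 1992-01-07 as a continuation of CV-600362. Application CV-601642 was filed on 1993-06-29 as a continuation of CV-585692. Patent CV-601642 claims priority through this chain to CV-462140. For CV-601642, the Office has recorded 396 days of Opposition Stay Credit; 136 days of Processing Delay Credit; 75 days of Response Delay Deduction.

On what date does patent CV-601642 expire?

January 5, 2013

Earliest priority filing: 6 October 1987.
Base term: 6 October 1987 + 24 years → 6 October 2011.
Opposition Stay Credit: +396 days → 5 November 2012.
Processing Delay Credit: +136 days → 21 March 2013.
Response Delay Deduction: −75 days → 5 January 2013.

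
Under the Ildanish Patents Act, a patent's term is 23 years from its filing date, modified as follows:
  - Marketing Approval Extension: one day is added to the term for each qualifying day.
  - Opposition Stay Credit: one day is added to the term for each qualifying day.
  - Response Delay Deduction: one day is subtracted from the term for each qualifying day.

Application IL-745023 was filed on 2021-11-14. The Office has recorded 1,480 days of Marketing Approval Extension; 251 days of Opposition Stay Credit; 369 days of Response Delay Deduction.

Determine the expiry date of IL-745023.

Base term: filing date + 23 years → 14 November 2044.
Marketing Approval Extension: +1480 days → 3 December 2048.
Opposition Stay Credit: +251 days → 11 August 2049.
Response Delay Deduction: −369 days → 7 August 2048.

August 7, 2048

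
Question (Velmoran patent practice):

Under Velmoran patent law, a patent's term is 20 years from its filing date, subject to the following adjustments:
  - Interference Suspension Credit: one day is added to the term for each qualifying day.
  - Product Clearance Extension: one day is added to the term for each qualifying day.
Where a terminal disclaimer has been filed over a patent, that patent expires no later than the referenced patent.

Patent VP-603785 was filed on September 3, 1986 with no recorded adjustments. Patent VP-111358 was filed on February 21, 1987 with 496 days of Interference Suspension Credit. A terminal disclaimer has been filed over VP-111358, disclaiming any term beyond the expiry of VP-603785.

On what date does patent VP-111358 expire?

Natural term of VP-111358:
  Base: filing + 20 years → 21 February 2007.
  Interference Suspension Credit: +496 days → 1 July 2008.
Expiry of referenced patent VP-603785:
  Base: filing + 20 years → 3 September 2006.
Terminal disclaimer: VP-111358 expires on the earlier of 1 July 2008 and 3 September 2006.

September 3, 2006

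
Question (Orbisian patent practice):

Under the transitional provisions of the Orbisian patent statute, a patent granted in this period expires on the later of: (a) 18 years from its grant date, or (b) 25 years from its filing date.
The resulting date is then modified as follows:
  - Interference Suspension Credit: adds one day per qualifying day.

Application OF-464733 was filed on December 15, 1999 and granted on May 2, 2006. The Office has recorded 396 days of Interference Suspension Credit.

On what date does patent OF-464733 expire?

(a) grant + 18 years → 2 May 2024.
(b) filing + 25 years → 15 December 2024.
Later of the two: 15 December 2024.
Interference Suspension Credit: +396 days → 15 January 2026.

2026-01-15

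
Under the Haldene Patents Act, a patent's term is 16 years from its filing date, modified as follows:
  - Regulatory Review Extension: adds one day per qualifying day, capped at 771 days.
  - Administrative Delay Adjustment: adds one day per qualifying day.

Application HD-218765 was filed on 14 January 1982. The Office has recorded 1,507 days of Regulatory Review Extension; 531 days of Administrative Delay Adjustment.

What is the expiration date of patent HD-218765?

August 8, 2001

Base term: filing date + 16 years → 14 January 1998.
Regulatory Review Extension: 1507 days claimed exceeds the 771-day cap, so +771 days → 24 February 2000.
Administrative Delay Adjustment: +531 days → 8 August 2001.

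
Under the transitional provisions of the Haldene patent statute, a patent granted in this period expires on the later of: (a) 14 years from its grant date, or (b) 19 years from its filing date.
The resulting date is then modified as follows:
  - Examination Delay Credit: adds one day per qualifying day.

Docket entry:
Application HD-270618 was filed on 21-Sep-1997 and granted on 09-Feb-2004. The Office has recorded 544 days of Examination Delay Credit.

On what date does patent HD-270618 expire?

August 7, 2019

(a) grant + 14 years → 9 February 2018.
(b) filing + 19 years → 21 September 2016.
Later of the two: 9 February 2018.
Examination Delay Credit: +544 days → 7 August 2019.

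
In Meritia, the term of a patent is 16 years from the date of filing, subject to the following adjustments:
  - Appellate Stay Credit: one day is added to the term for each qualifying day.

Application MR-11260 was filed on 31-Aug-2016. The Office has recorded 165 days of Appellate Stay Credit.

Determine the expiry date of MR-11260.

2033-02-12

Base term: filing date + 16 years → 31 August 2032.
Appellate Stay Credit: +165 days → 12 February 2033.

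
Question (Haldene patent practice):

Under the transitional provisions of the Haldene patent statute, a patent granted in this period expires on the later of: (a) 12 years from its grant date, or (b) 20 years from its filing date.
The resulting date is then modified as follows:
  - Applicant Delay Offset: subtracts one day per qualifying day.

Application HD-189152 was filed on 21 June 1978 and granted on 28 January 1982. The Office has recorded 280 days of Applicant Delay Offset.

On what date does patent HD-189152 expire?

(a) grant + 12 years → 28 January 1994.
(b) filing + 20 years → 21 June 1998.
Later of the two: 21 June 1998.
Applicant Delay Offset: −280 days → 14 September 1997.

September 14, 1997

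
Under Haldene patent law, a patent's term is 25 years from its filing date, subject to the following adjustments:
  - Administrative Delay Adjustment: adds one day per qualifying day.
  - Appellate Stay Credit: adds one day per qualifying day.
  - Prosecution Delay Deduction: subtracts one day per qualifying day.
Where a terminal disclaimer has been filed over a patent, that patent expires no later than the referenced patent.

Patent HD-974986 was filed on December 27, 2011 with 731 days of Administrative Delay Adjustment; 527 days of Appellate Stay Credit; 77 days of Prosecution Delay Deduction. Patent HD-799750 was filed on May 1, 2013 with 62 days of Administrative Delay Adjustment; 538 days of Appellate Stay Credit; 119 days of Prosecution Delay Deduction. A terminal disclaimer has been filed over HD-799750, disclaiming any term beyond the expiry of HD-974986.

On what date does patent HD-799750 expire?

August 25, 2039

Natural term of HD-799750:
  Base: filing + 25 years → 1 May 2038.
  Administrative Delay Adjustment: +62 days → 2 July 2038.
  Appellate Stay Credit: +538 days → 22 December 2039.
  Prosecution Delay Deduction: −119 days → 25 August 2039.
Expiry of referenced patent HD-974986:
  Base: filing + 25 years → 27 December 2036.
  Administrative Delay Adjustment: +731 days → 28 December 2038.
  Appellate Stay Credit: +527 days → 7 June 2040.
  Prosecution Delay Deduction: −77 days → 22 March 2040.
Terminal disclaimer: HD-799750 expires on the earlier of 25 August 2039 and 22 March 2040.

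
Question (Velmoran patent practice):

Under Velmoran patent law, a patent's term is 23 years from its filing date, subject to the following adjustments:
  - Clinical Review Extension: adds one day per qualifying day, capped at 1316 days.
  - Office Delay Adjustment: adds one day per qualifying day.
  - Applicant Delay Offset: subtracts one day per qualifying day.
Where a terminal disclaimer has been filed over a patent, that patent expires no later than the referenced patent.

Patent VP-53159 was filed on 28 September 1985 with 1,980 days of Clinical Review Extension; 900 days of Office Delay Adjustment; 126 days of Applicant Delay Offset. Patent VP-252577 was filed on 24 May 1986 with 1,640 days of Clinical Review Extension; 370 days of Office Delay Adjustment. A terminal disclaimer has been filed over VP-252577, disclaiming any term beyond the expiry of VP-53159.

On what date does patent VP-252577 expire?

Natural term of VP-252577:
  Base: filing + 23 years → 24 May 2009.
  Clinical Review Extension: 1640 days claimed exceeds the 1316-day cap, so +1316 days → 30 December 2012.
  Office Delay Adjustment: +370 days → 4 January 2014.
Expiry of referenced patent VP-53159:
  Base: filing + 23 years → 28 September 2008.
  Clinical Review Extension: 1980 days claimed exceeds the 1316-day cap, so +1316 days → 6 May 2012.
  Office Delay Adjustment: +900 days → 23 October 2014.
  Applicant Delay Offset: −126 days → 19 June 2014.
Terminal disclaimer: VP-252577 expires on the earlier of 4 January 2014 and 19 June 2014.

January 4, 2014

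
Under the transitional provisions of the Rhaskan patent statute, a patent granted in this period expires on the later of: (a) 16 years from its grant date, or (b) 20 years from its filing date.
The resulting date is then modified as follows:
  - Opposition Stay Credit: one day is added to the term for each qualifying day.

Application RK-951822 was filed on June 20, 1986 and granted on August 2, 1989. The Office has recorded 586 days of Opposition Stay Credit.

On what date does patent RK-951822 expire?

January 27, 2008

(a) grant + 16 years → 2 August 2005.
(b) filing + 20 years → 20 June 2006.
Later of the two: 20 June 2006.
Opposition Stay Credit: +586 days → 27 January 2008.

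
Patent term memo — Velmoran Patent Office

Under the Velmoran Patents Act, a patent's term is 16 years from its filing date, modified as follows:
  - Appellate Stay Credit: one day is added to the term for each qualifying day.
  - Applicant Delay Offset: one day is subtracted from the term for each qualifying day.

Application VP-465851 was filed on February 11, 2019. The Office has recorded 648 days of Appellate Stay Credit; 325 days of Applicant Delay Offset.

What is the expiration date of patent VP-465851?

December 31, 2035

Base term: filing date + 16 years → 11 February 2035.
Appellate Stay Credit: +648 days → 20 November 2036.
Applicant Delay Offset: −325 days → 31 December 2035.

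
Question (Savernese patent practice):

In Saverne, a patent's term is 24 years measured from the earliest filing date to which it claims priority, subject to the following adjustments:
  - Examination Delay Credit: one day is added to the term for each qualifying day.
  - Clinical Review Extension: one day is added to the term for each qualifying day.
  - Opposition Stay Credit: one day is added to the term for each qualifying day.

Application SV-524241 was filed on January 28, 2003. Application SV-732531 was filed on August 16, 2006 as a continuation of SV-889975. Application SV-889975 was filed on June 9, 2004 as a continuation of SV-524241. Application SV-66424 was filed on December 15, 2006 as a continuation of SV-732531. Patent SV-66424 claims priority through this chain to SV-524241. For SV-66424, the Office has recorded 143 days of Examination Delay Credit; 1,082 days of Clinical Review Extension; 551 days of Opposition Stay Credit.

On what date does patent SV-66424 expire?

2031-12-09

Earliest priority filing: 28 January 2003.
Base term: 28 January 2003 + 24 years → 28 January 2027.
Examination Delay Credit: +143 days → 20 June 2027.
Clinical Review Extension: +1082 days → 6 June 2030.
Opposition Stay Credit: +551 days → 9 December 2031.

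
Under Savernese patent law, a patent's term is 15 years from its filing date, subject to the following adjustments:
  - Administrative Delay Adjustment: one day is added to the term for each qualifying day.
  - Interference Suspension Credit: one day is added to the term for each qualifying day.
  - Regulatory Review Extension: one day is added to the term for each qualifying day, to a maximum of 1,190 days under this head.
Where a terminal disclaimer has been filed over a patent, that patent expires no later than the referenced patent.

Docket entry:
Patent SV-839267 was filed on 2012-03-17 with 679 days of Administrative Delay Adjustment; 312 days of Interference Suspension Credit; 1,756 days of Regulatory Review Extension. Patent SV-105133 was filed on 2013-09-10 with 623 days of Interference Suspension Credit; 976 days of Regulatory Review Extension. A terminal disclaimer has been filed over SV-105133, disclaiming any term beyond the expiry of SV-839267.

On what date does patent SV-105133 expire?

Natural term of SV-105133:
  Base: filing + 15 years → 10 September 2028.
  Interference Suspension Credit: +623 days → 26 May 2030.
  Regulatory Review Extension: 976 days (within the 1190-day cap) → +976 days → 26 January 2033.
Expiry of referenced patent SV-839267:
  Base: filing + 15 years → 17 March 2027.
  Administrative Delay Adjustment: +679 days → 24 January 2029.
  Interference Suspension Credit: +312 days → 2 December 2029.
  Regulatory Review Extension: 1756 days claimed exceeds the 1190-day cap, so +1190 days → 6 March 2033.
Terminal disclaimer: SV-105133 expires on the earlier of 26 January 2033 and 6 March 2033.

January 26, 2033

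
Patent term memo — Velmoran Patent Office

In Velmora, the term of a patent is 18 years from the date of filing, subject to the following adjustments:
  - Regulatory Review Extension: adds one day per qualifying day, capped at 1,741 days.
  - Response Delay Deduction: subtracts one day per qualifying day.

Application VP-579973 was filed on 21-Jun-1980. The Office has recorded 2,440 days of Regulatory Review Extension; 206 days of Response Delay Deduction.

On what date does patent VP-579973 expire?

Base term: filing date + 18 years → 21 June 1998.
Regulatory Review Extension: 2440 days claimed exceeds the 1741-day cap, so +1741 days → 28 March 2003.
Response Delay Deduction: −206 days → 3 September 2002.

2002-09-03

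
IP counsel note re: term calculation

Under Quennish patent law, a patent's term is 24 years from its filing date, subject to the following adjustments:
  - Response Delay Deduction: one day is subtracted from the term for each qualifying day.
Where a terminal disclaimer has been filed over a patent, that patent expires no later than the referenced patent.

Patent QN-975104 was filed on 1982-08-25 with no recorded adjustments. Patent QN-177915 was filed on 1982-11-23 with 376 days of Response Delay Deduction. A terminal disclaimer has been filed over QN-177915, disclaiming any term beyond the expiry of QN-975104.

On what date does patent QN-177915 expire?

2005-11-12

Natural term of QN-177915:
  Base: filing + 24 years → 23 November 2006.
  Response Delay Deduction: −376 days → 12 November 2005.
Expiry of referenced patent QN-975104:
  Base: filing + 24 years → 25 August 2006.
Terminal disclaimer: QN-177915 expires on the earlier of 12 November 2005 and 25 August 2006.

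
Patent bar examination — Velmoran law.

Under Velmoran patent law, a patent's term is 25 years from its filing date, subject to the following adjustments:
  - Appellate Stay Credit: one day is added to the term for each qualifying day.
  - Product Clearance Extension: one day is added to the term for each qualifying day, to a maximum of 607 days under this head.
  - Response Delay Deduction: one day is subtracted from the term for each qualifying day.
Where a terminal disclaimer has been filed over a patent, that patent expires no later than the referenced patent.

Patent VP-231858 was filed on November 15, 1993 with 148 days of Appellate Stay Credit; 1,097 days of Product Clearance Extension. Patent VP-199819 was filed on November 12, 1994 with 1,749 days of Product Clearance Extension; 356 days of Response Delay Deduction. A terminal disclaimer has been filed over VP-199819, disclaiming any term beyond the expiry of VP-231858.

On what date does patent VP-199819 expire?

July 20, 2020

Natural term of VP-199819:
  Base: filing + 25 years → 12 November 2019.
  Product Clearance Extension: 1749 days claimed exceeds the 607-day cap, so +607 days → 11 July 2021.
  Response Delay Deduction: −356 days → 20 July 2020.
Expiry of referenced patent VP-231858:
  Base: filing + 25 years → 15 November 2018.
  Appellate Stay Credit: +148 days → 12 April 2019.
  Product Clearance Extension: 1097 days claimed exceeds the 607-day cap, so +607 days → 9 December 2020.
Terminal disclaimer: VP-199819 expires on the earlier of 20 July 2020 and 9 December 2020.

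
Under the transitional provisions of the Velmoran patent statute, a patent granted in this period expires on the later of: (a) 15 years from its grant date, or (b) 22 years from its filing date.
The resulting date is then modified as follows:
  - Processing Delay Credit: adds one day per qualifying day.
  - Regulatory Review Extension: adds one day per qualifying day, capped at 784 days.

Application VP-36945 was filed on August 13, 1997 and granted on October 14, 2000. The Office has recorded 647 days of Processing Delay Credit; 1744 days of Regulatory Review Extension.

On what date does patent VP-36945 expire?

(a) grant + 15 years → 14 October 2015.
(b) filing + 22 years → 13 August 2019.
Later of the two: 13 August 2019.
Processing Delay Credit: +647 days → 21 May 2021.
Regulatory Review Extension: 1744 days claimed exceeds the 784-day cap, so +784 days → 14 July 2023.

July 14, 2023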